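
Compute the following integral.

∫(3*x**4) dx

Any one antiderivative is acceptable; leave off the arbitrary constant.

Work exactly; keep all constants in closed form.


Answer: 3*x**5/5.


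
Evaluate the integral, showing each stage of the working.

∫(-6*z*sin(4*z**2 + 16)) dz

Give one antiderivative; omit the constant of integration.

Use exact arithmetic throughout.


Step 1. Substitute u = z**2 + 4, turning ∫(-6*z*sin(4*z**2 + 16)) dz into ∫(-3*sin(4*u)) du: now ∫(-3*sin(4*u)) du.
Step 2. Evaluate the standard form: now 3*cos(4*u)/4.
Step 3. Substitute back u = z**2 + 4: now 3*cos(4*z**2 + 16)/4.
Answer: 3*cos(4*z**2 + 16)/4.


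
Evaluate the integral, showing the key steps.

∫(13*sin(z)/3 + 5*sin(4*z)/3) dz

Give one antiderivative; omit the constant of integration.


Step 1. Rewrite: now ∫(13*sin(z)/3) dz + ∫(5*sin(4*z)/3) dz.
Step 2. Evaluate the standard form: now -5*cos(4*z)/12 + ∫(13*sin(z)/3) dz.
Step 3. Evaluate the standard form: now -13*cos(z)/3 - 5*cos(4*z)/12.
Answer: -13*cos(z)/3 - 5*cos(4*z)/12.


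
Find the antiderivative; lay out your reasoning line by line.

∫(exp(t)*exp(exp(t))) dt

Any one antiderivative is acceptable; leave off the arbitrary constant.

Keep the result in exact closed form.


Step 1. Substitute u = exp(t), turning ∫(exp(t)*exp(exp(t))) dt into ∫(exp(u)) du: now ∫(exp(u)) du.
Step 2. Evaluate the standard form: now exp(u).
Step 3. Substitute back u = exp(t): now exp(exp(t)).
Answer: exp(exp(t)).


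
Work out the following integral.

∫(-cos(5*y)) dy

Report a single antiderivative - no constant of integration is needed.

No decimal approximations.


Answer: -sin(5*y)/5.


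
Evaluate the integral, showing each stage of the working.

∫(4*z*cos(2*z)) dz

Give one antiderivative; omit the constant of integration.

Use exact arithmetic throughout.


Step 1. Integrate ∫(4*z*cos(2*z)) dz by parts with u = z, dv = (4*cos(2*z)) dz, so v = 2*sin(2*z): now 2*z*sin(2*z) + ∫(-2*sin(2*z)) dz.
Step 2. Evaluate the standard form: now 2*z*sin(2*z) + cos(2*z).
Answer: 2*z*sin(2*z) + cos(2*z).


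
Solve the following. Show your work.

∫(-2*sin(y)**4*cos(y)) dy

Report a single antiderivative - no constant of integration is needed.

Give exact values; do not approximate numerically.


Step 1. Substitute u = sin(y), turning ∫(-2*sin(y)**4*cos(y)) dy into ∫(-2*u**4) du: now ∫(-2*u**4) du.
Step 2. Evaluate the standard form: now -2*u**5/5.
Step 3. Substitute back u = sin(y): now -2*sin(y)**5/5.
Answer: -2*sin(y)**5/5.


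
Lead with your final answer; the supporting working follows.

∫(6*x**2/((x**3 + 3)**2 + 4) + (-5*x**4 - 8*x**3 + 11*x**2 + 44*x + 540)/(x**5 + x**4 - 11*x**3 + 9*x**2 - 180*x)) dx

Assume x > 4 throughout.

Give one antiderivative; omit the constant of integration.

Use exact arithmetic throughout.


The answer is -3*log(x) - log(x - 4) - log(x + 5) - 4*atan(x/3)/3 + atan(x**3/2 + 3/2).
Step 1. Rewrite: now ∫(6*x**2/((x**3 + 3)**2 + 4)) dx + ∫((-5*x**4 - 8*x**3 + 11*x**2 + 44*x + 540)/(x**5 + x**4 - 11*x**3 + 9*x**2 - 180*x)) dx.
Step 2. Substitute u = x**3 + 3, turning ∫(6*x**2/((x**3 + 3)**2 + 4)) dx into ∫(2/(u**2 + 4)) du: now ∫((-5*x**4 - 8*x**3 + 11*x**2 + 44*x + 540)/(x**5 + x**4 - 11*x**3 + 9*x**2 - 180*x)) dx + ∫(2/(u**2 + 4)) du.
Step 3. Evaluate the standard form: now atan(u/2) + ∫((-5*x**4 - 8*x**3 + 11*x**2 + 44*x + 540)/(x**5 + x**4 - 11*x**3 + 9*x**2 - 180*x)) dx.
Step 4. Substitute back u = x**3 + 3: now atan(x**3/2 + 3/2) + ∫((-5*x**4 - 8*x**3 + 11*x**2 + 44*x + 540)/(x**5 + x**4 - 11*x**3 + 9*x**2 - 180*x)) dx.
Step 5. Decompose ∫((-5*x**4 - 8*x**3 + 11*x**2 + 44*x + 540)/(x**5 + x**4 - 11*x**3 + 9*x**2 - 180*x)) dx by partial fractions, (-5*x**4 - 8*x**3 + 11*x**2 + 44*x + 540)/(x**5 + x**4 - 11*x**3 + 9*x**2 - 180*x) = -4/(x**2 + 9) - 1/(x + 5) - 1/(x - 4) - 3/x: now atan(x**3/2 + 3/2) + ∫(-3/x) dx + ∫(-1/(x - 4)) dx + ∫(-1/(x + 5)) dx + ∫(-4/(x**2 + 9)) dx.
Step 6. Evaluate the standard form [assuming x > 0]: now -3*log(x) + atan(x**3/2 + 3/2) + ∫(-1/(x - 4)) dx + ∫(-1/(x + 5)) dx + ∫(-4/(x**2 + 9)) dx.
Step 7. Evaluate the standard form [assuming x > 4]: now -3*log(x) - log(x - 4) + atan(x**3/2 + 3/2) + ∫(-1/(x + 5)) dx + ∫(-4/(x**2 + 9)) dx.
Step 8. Evaluate the standard form [assuming x > -5]: now -3*log(x) - log(x - 4) - log(x + 5) + atan(x**3/2 + 3/2) + ∫(-4/(x**2 + 9)) dx.
Step 9. Evaluate the standard form: now -3*log(x) - log(x - 4) - log(x + 5) - 4*atan(x/3)/3 + atan(x**3/2 + 3/2).
Answer: -3*log(x) - log(x - 4) - log(x + 5) - 4*atan(x/3)/3 + atan(x**3/2 + 3/2).


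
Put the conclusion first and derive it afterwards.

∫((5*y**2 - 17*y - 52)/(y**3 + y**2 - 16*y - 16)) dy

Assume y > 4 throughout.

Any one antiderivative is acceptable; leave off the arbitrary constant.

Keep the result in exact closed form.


The answer is -log(y - 4) + 2*log(y + 1) + 4*log(y + 4).
Step 1. Decompose ∫((5*y**2 - 17*y - 52)/(y**3 + y**2 - 16*y - 16)) dy by partial fractions, (5*y**2 - 17*y - 52)/(y**3 + y**2 - 16*y - 16) = 4/(y + 4) + 2/(y + 1) - 1/(y - 4): now ∫(-1/(y - 4)) dy + ∫(2/(y + 1)) dy + ∫(4/(y + 4)) dy.
Step 2. Evaluate the standard form [assuming y > 4]: now -log(y - 4) + ∫(2/(y + 1)) dy + ∫(4/(y + 4)) dy.
Step 3. Evaluate the standard form [assuming y > -1]: now -log(y - 4) + 2*log(y + 1) + ∫(4/(y + 4)) dy.
Step 4. Evaluate the standard form [assuming y > -4]: now -log(y - 4) + 2*log(y + 1) + 4*log(y + 4).
Answer: -log(y - 4) + 2*log(y + 1) + 4*log(y + 4).


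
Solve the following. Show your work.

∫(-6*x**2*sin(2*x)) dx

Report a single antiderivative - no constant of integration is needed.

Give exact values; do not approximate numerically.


Step 1. Integrate ∫(-6*x**2*sin(2*x)) dx by parts with u = x**2, dv = (-6*sin(2*x)) dx, so v = 3*cos(2*x): now 3*x**2*cos(2*x) + ∫(-6*x*cos(2*x)) dx.
Step 2. Integrate ∫(-6*x*cos(2*x)) dx by parts with u = x, dv = (-6*cos(2*x)) dx, so v = -3*sin(2*x): now 3*x**2*cos(2*x) - 3*x*sin(2*x) + ∫(3*sin(2*x)) dx.
Step 3. Evaluate the standard form: now 3*x**2*cos(2*x) - 3*x*sin(2*x) - 3*cos(2*x)/2.
Answer: 3*x**2*cos(2*x) - 3*x*sin(2*x) - 3*cos(2*x)/2.


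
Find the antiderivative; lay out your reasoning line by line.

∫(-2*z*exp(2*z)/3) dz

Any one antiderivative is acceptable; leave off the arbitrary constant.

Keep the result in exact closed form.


Step 1. Integrate ∫(-2*z*exp(2*z)/3) dz by parts with u = z, dv = (-2*exp(2*z)/3) dz, so v = -exp(2*z)/3: now -z*exp(2*z)/3 + ∫(exp(2*z)/3) dz.
Step 2. Evaluate the standard form: now -z*exp(2*z)/3 + exp(2*z)/6.
Answer: -z*exp(2*z)/3 + exp(2*z)/6.


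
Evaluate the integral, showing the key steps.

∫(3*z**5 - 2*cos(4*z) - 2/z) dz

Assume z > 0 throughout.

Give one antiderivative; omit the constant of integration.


Step 1. Rewrite: now ∫(-2/z) dz + ∫(3*z**5) dz + ∫(-2*cos(4*z)) dz.
Step 2. Evaluate the standard form [assuming z > 0]: now -2*log(z) + ∫(3*z**5) dz + ∫(-2*cos(4*z)) dz.
Step 3. Evaluate the standard form: now -2*log(z) - sin(4*z)/2 + ∫(3*z**5) dz.
Step 4. Evaluate the standard form: now z**6/2 - 2*log(z) - sin(4*z)/2.
Answer: z**6/2 - 2*log(z) - sin(4*z)/2.


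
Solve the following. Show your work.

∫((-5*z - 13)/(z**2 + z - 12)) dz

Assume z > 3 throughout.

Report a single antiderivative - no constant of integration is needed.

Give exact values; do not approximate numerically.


Step 1. Decompose ∫((-5*z - 13)/(z**2 + z - 12)) dz by partial fractions, (-5*z - 13)/(z**2 + z - 12) = -1/(z + 4) - 4/(z - 3): now ∫(-4/(z - 3)) dz + ∫(-1/(z + 4)) dz.
Step 2. Evaluate the standard form [assuming z > 3]: now -4*log(z - 3) + ∫(-1/(z + 4)) dz.
Step 3. Evaluate the standard form [assuming z > -4]: now -4*log(z - 3) - log(z + 4).
Answer: -4*log(z - 3) - log(z + 4).


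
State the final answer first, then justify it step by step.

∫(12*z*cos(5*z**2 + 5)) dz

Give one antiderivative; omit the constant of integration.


The answer is 6*sin(5*z**2 + 5)/5.
Step 1. Substitute u = z**2 + 1, turning ∫(12*z*cos(5*z**2 + 5)) dz into ∫(6*cos(5*u)) du: now ∫(6*cos(5*u)) du.
Step 2. Evaluate the standard form: now 6*sin(5*u)/5.
Step 3. Substitute back u = z**2 + 1: now 6*sin(5*z**2 + 5)/5.
Answer: 6*sin(5*z**2 + 5)/5.


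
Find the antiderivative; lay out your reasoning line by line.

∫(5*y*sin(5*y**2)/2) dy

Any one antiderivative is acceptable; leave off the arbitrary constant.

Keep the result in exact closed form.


Step 1. Substitute u = y**2, turning ∫(5*y*sin(5*y**2)/2) dy into ∫(5*sin(5*u)/4) du: now ∫(5*sin(5*u)/4) du.
Step 2. Evaluate the standard form: now -cos(5*u)/4.
Step 3. Substitute back u = y**2: now -cos(5*y**2)/4.
Answer: -cos(5*y**2)/4.


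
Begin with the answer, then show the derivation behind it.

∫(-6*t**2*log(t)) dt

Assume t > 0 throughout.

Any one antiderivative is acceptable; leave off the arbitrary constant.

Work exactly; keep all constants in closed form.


The answer is -2*t**3*log(t) + 2*t**3/3.
Step 1. Integrate ∫(-6*t**2*log(t)) dt by parts with u = log(t), dv = (-6*t**2) dt, so v = -2*t**3 [assuming t > 0]: now -2*t**3*log(t) + ∫(2*t**2) dt.
Step 2. Evaluate the standard form: now -2*t**3*log(t) + 2*t**3/3.
Answer: -2*t**3*log(t) + 2*t**3/3.


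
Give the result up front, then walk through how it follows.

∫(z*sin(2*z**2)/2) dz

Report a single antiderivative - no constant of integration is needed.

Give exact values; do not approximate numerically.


The answer is -cos(2*z**2)/8.
Step 1. Substitute u = z**2, turning ∫(z*sin(2*z**2)/2) dz into ∫(sin(2*u)/4) du: now ∫(sin(2*u)/4) du.
Step 2. Evaluate the standard form: now -cos(2*u)/8.
Step 3. Substitute back u = z**2: now -cos(2*z**2)/8.
Answer: -cos(2*z**2)/8.


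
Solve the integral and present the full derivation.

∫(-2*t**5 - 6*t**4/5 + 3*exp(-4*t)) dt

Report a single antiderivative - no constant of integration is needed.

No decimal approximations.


Step 1. Rewrite: now ∫(-6*t**4/5) dt + ∫(-2*t**5) dt + ∫(3*exp(-4*t)) dt.
Step 2. Evaluate the standard form: now -t**6/3 + ∫(-6*t**4/5) dt + ∫(3*exp(-4*t)) dt.
Step 3. Evaluate the standard form: now -t**6/3 + ∫(-6*t**4/5) dt - 3*exp(-4*t)/4.
Step 4. Evaluate the standard form: now -t**6/3 - 6*t**5/25 - 3*exp(-4*t)/4.
Answer: -t**6/3 - 6*t**5/25 - 3*exp(-4*t)/4.


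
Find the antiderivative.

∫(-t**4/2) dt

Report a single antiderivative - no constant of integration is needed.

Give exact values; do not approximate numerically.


Answer: -t**5/10.


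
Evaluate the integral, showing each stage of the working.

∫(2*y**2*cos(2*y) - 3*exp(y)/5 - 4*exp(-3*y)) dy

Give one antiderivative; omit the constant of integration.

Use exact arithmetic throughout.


Step 1. Rewrite: now ∫(2*y**2*cos(2*y)) dy + ∫(-4*exp(-3*y)) dy + ∫(-3*exp(y)/5) dy.
Step 2. Integrate ∫(2*y**2*cos(2*y)) dy by parts with u = y**2, dv = (2*cos(2*y)) dy, so v = sin(2*y): now y**2*sin(2*y) + ∫(-2*y*sin(2*y)) dy + ∫(-4*exp(-3*y)) dy + ∫(-3*exp(y)/5) dy.
Step 3. Integrate ∫(-2*y*sin(2*y)) dy by parts with u = y, dv = (-2*sin(2*y)) dy, so v = cos(2*y): now y**2*sin(2*y) + y*cos(2*y) + ∫(-4*exp(-3*y)) dy + ∫(-3*exp(y)/5) dy + ∫(-cos(2*y)) dy.
Step 4. Evaluate the standard form: now y**2*sin(2*y) + y*cos(2*y) - sin(2*y)/2 + ∫(-4*exp(-3*y)) dy + ∫(-3*exp(y)/5) dy.
Step 5. Evaluate the standard form: now y**2*sin(2*y) + y*cos(2*y) - 3*exp(y)/5 - sin(2*y)/2 + ∫(-4*exp(-3*y)) dy.
Step 6. Evaluate the standard form: now y**2*sin(2*y) + y*cos(2*y) - 3*exp(y)/5 - sin(2*y)/2 + 4*exp(-3*y)/3.
Answer: y**2*sin(2*y) + y*cos(2*y) - 3*exp(y)/5 - sin(2*y)/2 + 4*exp(-3*y)/3.


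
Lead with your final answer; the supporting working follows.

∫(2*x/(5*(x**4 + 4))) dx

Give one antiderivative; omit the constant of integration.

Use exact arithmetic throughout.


The answer is atan(x**2/2)/10.
Step 1. Substitute u = x**2, turning ∫(2*x/(5*(x**4 + 4))) dx into ∫(1/(5*(u**2 + 4))) du: now ∫(1/(5*(u**2 + 4))) du.
Step 2. Evaluate the standard form: now atan(u/2)/10.
Step 3. Substitute back u = x**2: now atan(x**2/2)/10.
Answer: atan(x**2/2)/10.


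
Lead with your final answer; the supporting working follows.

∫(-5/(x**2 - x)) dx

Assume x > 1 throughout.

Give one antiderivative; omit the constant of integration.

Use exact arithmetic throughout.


The answer is 5*log(x) - 5*log(x - 1).
Step 1. Decompose ∫(-5/(x**2 - x)) dx by partial fractions, -5/(x**2 - x) = -5/(x - 1) + 5/x: now ∫(5/x) dx + ∫(-5/(x - 1)) dx.
Step 2. Evaluate the standard form [assuming x > 0]: now 5*log(x) + ∫(-5/(x - 1)) dx.
Step 3. Evaluate the standard form [assuming x > 1]: now 5*log(x) - 5*log(x - 1).
Answer: 5*log(x) - 5*log(x - 1).


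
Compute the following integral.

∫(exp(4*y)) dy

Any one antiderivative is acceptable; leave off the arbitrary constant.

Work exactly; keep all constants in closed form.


Answer: exp(4*y)/4.


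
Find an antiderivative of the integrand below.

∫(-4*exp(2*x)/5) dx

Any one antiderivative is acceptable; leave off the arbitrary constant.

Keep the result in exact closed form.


Answer: -2*exp(2*x)/5.


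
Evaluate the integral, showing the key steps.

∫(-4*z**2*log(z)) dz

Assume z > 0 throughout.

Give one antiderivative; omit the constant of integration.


Step 1. Integrate ∫(-4*z**2*log(z)) dz by parts with u = log(z), dv = (-4*z**2) dz, so v = -4*z**3/3 [assuming z > 0]: now -4*z**3*log(z)/3 + ∫(4*z**2/3) dz.
Step 2. Evaluate the standard form: now -4*z**3*log(z)/3 + 4*z**3/9.
Answer: -4*z**3*log(z)/3 + 4*z**3/9.


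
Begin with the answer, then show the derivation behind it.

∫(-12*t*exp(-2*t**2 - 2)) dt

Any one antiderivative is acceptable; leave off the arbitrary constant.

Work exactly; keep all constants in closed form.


The answer is 3*exp(-2*t**2 - 2).
Step 1. Substitute u = t**2 + 1, turning ∫(-12*t*exp(-2*t**2 - 2)) dt into ∫(-6*exp(-2*u)) du: now ∫(-6*exp(-2*u)) du.
Step 2. Evaluate the standard form: now 3*exp(-2*u).
Step 3. Substitute back u = t**2 + 1: now 3*exp(-2*t**2 - 2).
Answer: 3*exp(-2*t**2 - 2).


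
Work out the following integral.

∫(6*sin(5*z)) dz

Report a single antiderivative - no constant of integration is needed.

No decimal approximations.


Answer: -6*cos(5*z)/5.


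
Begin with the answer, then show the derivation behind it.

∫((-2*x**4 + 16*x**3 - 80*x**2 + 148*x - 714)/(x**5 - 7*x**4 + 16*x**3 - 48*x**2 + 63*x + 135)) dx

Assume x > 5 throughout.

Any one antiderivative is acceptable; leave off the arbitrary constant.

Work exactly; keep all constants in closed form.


The answer is -3*log(x - 5) + 5*log(x - 3) - 4*log(x + 1) - 2*atan(x/3)/3.
Step 1. Decompose ∫((-2*x**4 + 16*x**3 - 80*x**2 + 148*x - 714)/(x**5 - 7*x**4 + 16*x**3 - 48*x**2 + 63*x + 135)) dx by partial fractions, (-2*x**4 + 16*x**3 - 80*x**2 + 148*x - 714)/(x**5 - 7*x**4 + 16*x**3 - 48*x**2 + 63*x + 135) = -2/(x**2 + 9) - 4/(x + 1) + 5/(x - 3) - 3/(x - 5): now ∫(-3/(x - 5)) dx + ∫(5/(x - 3)) dx + ∫(-4/(x + 1)) dx + ∫(-2/(x**2 + 9)) dx.
Step 2. Evaluate the standard form [assuming x > 5]: now -3*log(x - 5) + ∫(5/(x - 3)) dx + ∫(-4/(x + 1)) dx + ∫(-2/(x**2 + 9)) dx.
Step 3. Evaluate the standard form [assuming x > -1]: now -3*log(x - 5) - 4*log(x + 1) + ∫(5/(x - 3)) dx + ∫(-2/(x**2 + 9)) dx.
Step 4. Evaluate the standard form [assuming x > 3]: now -3*log(x - 5) + 5*log(x - 3) - 4*log(x + 1) + ∫(-2/(x**2 + 9)) dx.
Step 5. Evaluate the standard form: now -3*log(x - 5) + 5*log(x - 3) - 4*log(x + 1) - 2*atan(x/3)/3.
Answer: -3*log(x - 5) + 5*log(x - 3) - 4*log(x + 1) - 2*atan(x/3)/3.


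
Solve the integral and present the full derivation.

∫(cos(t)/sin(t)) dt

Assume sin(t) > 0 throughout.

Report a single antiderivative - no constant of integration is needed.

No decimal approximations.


Step 1. Substitute u = sin(t), turning ∫(cos(t)/sin(t)) dt into ∫(1/u) du: now ∫(1/u) du.
Step 2. Evaluate the standard form [assuming u > 0]: now log(u).
Step 3. Substitute back u = sin(t): now log(sin(t)).
Answer: log(sin(t)).


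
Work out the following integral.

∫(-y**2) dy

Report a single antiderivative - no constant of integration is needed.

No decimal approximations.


Answer: -y**3/3.


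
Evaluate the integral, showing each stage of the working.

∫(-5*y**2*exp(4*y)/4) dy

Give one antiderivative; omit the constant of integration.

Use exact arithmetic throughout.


Step 1. Integrate ∫(-5*y**2*exp(4*y)/4) dy by parts with u = y**2, dv = (-5*exp(4*y)/4) dy, so v = -5*exp(4*y)/16: now -5*y**2*exp(4*y)/16 + ∫(5*y*exp(4*y)/8) dy.
Step 2. Integrate ∫(5*y*exp(4*y)/8) dy by parts with u = y, dv = (5*exp(4*y)/8) dy, so v = 5*exp(4*y)/32: now -5*y**2*exp(4*y)/16 + 5*y*exp(4*y)/32 + ∫(-5*exp(4*y)/32) dy.
Step 3. Evaluate the standard form: now -5*y**2*exp(4*y)/16 + 5*y*exp(4*y)/32 - 5*exp(4*y)/128.
Answer: -5*y**2*exp(4*y)/16 + 5*y*exp(4*y)/32 - 5*exp(4*y)/128.


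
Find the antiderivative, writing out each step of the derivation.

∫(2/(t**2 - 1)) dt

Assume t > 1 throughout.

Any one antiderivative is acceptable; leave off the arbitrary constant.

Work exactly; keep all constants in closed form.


Step 1. Decompose ∫(2/(t**2 - 1)) dt by partial fractions, 2/(t**2 - 1) = -1/(t + 1) + 1/(t - 1): now ∫(1/(t - 1)) dt + ∫(-1/(t + 1)) dt.
Step 2. Evaluate the standard form [assuming t > 1]: now log(t - 1) + ∫(-1/(t + 1)) dt.
Step 3. Evaluate the standard form [assuming t > -1]: now log(t - 1) - log(t + 1).
Answer: log(t - 1) - log(t + 1).


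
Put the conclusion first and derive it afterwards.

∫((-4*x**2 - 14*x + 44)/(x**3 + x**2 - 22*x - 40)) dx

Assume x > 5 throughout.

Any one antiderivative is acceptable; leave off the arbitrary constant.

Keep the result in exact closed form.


The answer is -2*log(x - 5) - 4*log(x + 2) + 2*log(x + 4).
Step 1. Decompose ∫((-4*x**2 - 14*x + 44)/(x**3 + x**2 - 22*x - 40)) dx by partial fractions, (-4*x**2 - 14*x + 44)/(x**3 + x**2 - 22*x - 40) = 2/(x + 4) - 4/(x + 2) - 2/(x - 5): now ∫(-2/(x - 5)) dx + ∫(-4/(x + 2)) dx + ∫(2/(x + 4)) dx.
Step 2. Evaluate the standard form [assuming x > -2]: now -4*log(x + 2) + ∫(-2/(x - 5)) dx + ∫(2/(x + 4)) dx.
Step 3. Evaluate the standard form [assuming x > -4]: now -4*log(x + 2) + 2*log(x + 4) + ∫(-2/(x - 5)) dx.
Step 4. Evaluate the standard form [assuming x > 5]: now -2*log(x - 5) - 4*log(x + 2) + 2*log(x + 4).
Answer: -2*log(x - 5) - 4*log(x + 2) + 2*log(x + 4).


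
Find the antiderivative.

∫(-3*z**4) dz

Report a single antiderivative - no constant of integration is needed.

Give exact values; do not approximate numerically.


Answer: -3*z**5/5.


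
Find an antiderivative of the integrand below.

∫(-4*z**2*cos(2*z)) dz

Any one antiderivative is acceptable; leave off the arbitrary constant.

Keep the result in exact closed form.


Answer: -2*z**2*sin(2*z) - 2*z*cos(2*z) + sin(2*z).


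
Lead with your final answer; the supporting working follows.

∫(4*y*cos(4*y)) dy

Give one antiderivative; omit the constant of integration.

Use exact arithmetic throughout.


The answer is y*sin(4*y) + cos(4*y)/4.
Step 1. Integrate ∫(4*y*cos(4*y)) dy by parts with u = y, dv = (4*cos(4*y)) dy, so v = sin(4*y): now y*sin(4*y) + ∫(-sin(4*y)) dy.
Step 2. Evaluate the standard form: now y*sin(4*y) + cos(4*y)/4.
Answer: y*sin(4*y) + cos(4*y)/4.


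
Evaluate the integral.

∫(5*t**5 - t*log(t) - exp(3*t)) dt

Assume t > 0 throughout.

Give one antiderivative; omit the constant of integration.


Answer: 5*t**6/6 - t**2*log(t)/2 + t**2/4 - exp(3*t)/3.


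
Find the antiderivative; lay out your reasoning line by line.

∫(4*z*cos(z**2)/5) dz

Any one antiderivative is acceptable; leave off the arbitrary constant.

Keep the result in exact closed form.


Step 1. Substitute u = z**2, turning ∫(4*z*cos(z**2)/5) dz into ∫(2*cos(u)/5) du: now ∫(2*cos(u)/5) du.
Step 2. Evaluate the standard form: now 2*sin(u)/5.
Step 3. Substitute back u = z**2: now 2*sin(z**2)/5.
Answer: 2*sin(z**2)/5.


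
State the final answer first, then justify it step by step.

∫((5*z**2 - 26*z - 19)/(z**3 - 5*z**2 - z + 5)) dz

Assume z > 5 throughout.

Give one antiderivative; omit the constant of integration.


The answer is -log(z - 5) + 5*log(z - 1) + log(z + 1).
Step 1. Decompose ∫((5*z**2 - 26*z - 19)/(z**3 - 5*z**2 - z + 5)) dz by partial fractions, (5*z**2 - 26*z - 19)/(z**3 - 5*z**2 - z + 5) = 1/(z + 1) + 5/(z - 1) - 1/(z - 5): now ∫(-1/(z - 5)) dz + ∫(5/(z - 1)) dz + ∫(1/(z + 1)) dz.
Step 2. Evaluate the standard form [assuming z > -1]: now log(z + 1) + ∫(-1/(z - 5)) dz + ∫(5/(z - 1)) dz.
Step 3. Evaluate the standard form [assuming z > 1]: now 5*log(z - 1) + log(z + 1) + ∫(-1/(z - 5)) dz.
Step 4. Evaluate the standard form [assuming z > 5]: now -log(z - 5) + 5*log(z - 1) + log(z + 1).
Answer: -log(z - 5) + 5*log(z - 1) + log(z + 1).


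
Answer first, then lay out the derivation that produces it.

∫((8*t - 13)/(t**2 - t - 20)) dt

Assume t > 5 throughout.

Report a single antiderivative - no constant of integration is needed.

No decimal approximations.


The answer is 3*log(t - 5) + 5*log(t + 4).
Step 1. Decompose ∫((8*t - 13)/(t**2 - t - 20)) dt by partial fractions, (8*t - 13)/(t**2 - t - 20) = 5/(t + 4) + 3/(t - 5): now ∫(3/(t - 5)) dt + ∫(5/(t + 4)) dt.
Step 2. Evaluate the standard form [assuming t > 5]: now 3*log(t - 5) + ∫(5/(t + 4)) dt.
Step 3. Evaluate the standard form [assuming t > -4]: now 3*log(t - 5) + 5*log(t + 4).
Answer: 3*log(t - 5) + 5*log(t + 4).


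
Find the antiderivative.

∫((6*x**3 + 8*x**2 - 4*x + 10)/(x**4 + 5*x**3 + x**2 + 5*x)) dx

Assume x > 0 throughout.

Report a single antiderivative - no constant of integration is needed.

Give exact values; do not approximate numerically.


Answer: 2*log(x) + 4*log(x + 5) - 2*atan(x).


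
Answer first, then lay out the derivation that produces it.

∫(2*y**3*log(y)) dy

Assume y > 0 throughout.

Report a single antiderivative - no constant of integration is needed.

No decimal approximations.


The answer is y**4*log(y)/2 - y**4/8.
Step 1. Integrate ∫(2*y**3*log(y)) dy by parts with u = log(y), dv = (2*y**3) dy, so v = y**4/2 [assuming y > 0]: now y**4*log(y)/2 + ∫(-y**3/2) dy.
Step 2. Evaluate the standard form: now y**4*log(y)/2 - y**4/8.
Answer: y**4*log(y)/2 - y**4/8.


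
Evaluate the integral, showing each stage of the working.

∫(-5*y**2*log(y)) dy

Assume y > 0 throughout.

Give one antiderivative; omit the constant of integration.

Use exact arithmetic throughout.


Step 1. Integrate ∫(-5*y**2*log(y)) dy by parts with u = log(y), dv = (-5*y**2) dy, so v = -5*y**3/3 [assuming y > 0]: now -5*y**3*log(y)/3 + ∫(5*y**2/3) dy.
Step 2. Evaluate the standard form: now -5*y**3*log(y)/3 + 5*y**3/9.
Answer: -5*y**3*log(y)/3 + 5*y**3/9.


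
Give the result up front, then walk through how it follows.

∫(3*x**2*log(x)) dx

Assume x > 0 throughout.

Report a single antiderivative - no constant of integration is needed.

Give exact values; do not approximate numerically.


The answer is x**3*log(x) - x**3/3.
Step 1. Integrate ∫(3*x**2*log(x)) dx by parts with u = log(x), dv = (3*x**2) dx, so v = x**3 [assuming x > 0]: now x**3*log(x) + ∫(-x**2) dx.
Step 2. Evaluate the standard form: now x**3*log(x) - x**3/3.
Answer: x**3*log(x) - x**3/3.


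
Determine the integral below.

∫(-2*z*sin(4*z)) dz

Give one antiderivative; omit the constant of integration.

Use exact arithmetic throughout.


Answer: z*cos(4*z)/2 - sin(4*z)/8.


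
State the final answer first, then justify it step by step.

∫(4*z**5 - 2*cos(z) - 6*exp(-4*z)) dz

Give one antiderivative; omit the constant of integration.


The answer is 2*z**6/3 - 2*sin(z) + 3*exp(-4*z)/2.
Step 1. Rewrite: now ∫(4*z**5) dz + ∫(-6*exp(-4*z)) dz + ∫(-2*cos(z)) dz.
Step 2. Evaluate the standard form: now ∫(4*z**5) dz + ∫(-2*cos(z)) dz + 3*exp(-4*z)/2.
Step 3. Evaluate the standard form: now -2*sin(z) + ∫(4*z**5) dz + 3*exp(-4*z)/2.
Step 4. Evaluate the standard form: now 2*z**6/3 - 2*sin(z) + 3*exp(-4*z)/2.
Answer: 2*z**6/3 - 2*sin(z) + 3*exp(-4*z)/2.


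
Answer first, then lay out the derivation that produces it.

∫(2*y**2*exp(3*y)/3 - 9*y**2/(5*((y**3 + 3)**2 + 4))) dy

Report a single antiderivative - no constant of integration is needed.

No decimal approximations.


The answer is 2*y**2*exp(3*y)/9 - 4*y*exp(3*y)/27 + 4*exp(3*y)/81 - 3*atan(y**3/2 + 3/2)/10.
Step 1. Rewrite: now ∫(-9*y**2/(5*((y**3 + 3)**2 + 4))) dy + ∫(2*y**2*exp(3*y)/3) dy.
Step 2. Integrate ∫(2*y**2*exp(3*y)/3) dy by parts with u = y**2, dv = (2*exp(3*y)/3) dy, so v = 2*exp(3*y)/9: now 2*y**2*exp(3*y)/9 + ∫(-4*y*exp(3*y)/9) dy + ∫(-9*y**2/(5*((y**3 + 3)**2 + 4))) dy.
Step 3. Integrate ∫(-4*y*exp(3*y)/9) dy by parts with u = y, dv = (-4*exp(3*y)/9) dy, so v = -4*exp(3*y)/27: now 2*y**2*exp(3*y)/9 - 4*y*exp(3*y)/27 + ∫(-9*y**2/(5*((y**3 + 3)**2 + 4))) dy + ∫(4*exp(3*y)/27) dy.
Step 4. Evaluate the standard form: now 2*y**2*exp(3*y)/9 - 4*y*exp(3*y)/27 + 4*exp(3*y)/81 + ∫(-9*y**2/(5*((y**3 + 3)**2 + 4))) dy.
Step 5. Substitute u = y**3 + 3, turning ∫(-9*y**2/(5*((y**3 + 3)**2 + 4))) dy into ∫(-3/(5*(u**2 + 4))) du: now 2*y**2*exp(3*y)/9 - 4*y*exp(3*y)/27 + 4*exp(3*y)/81 + ∫(-3/(5*(u**2 + 4))) du.
Step 6. Evaluate the standard form: now 2*y**2*exp(3*y)/9 - 4*y*exp(3*y)/27 + 4*exp(3*y)/81 - 3*atan(u/2)/10.
Step 7. Substitute back u = y**3 + 3: now 2*y**2*exp(3*y)/9 - 4*y*exp(3*y)/27 + 4*exp(3*y)/81 - 3*atan(y**3/2 + 3/2)/10.
Answer: 2*y**2*exp(3*y)/9 - 4*y*exp(3*y)/27 + 4*exp(3*y)/81 - 3*atan(y**3/2 + 3/2)/10.


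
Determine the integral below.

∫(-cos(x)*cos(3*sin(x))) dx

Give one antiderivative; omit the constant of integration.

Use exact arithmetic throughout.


Answer: -sin(3*sin(x))/3.


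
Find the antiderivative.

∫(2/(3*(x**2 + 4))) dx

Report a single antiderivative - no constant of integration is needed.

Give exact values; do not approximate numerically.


Answer: atan(x/2)/3.


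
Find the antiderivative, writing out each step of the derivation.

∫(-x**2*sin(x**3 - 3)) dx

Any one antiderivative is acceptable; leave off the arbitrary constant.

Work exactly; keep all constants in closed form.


Step 1. Substitute u = x**3 - 3, turning ∫(-x**2*sin(x**3 - 3)) dx into ∫(-sin(u)/3) du: now ∫(-sin(u)/3) du.
Step 2. Evaluate the standard form: now cos(u)/3.
Step 3. Substitute back u = x**3 - 3: now cos(x**3 - 3)/3.
Answer: cos(x**3 - 3)/3.


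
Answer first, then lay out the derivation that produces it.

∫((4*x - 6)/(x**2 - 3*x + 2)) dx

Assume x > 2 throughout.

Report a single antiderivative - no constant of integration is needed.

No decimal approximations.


The answer is 2*log(x - 2) + 2*log(x - 1).
Step 1. Decompose ∫((4*x - 6)/(x**2 - 3*x + 2)) dx by partial fractions, (4*x - 6)/(x**2 - 3*x + 2) = 2/(x - 1) + 2/(x - 2): now ∫(2/(x - 2)) dx + ∫(2/(x - 1)) dx.
Step 2. Evaluate the standard form [assuming x > 2]: now 2*log(x - 2) + ∫(2/(x - 1)) dx.
Step 3. Evaluate the standard form [assuming x > 1]: now 2*log(x - 2) + 2*log(x - 1).
Answer: 2*log(x - 2) + 2*log(x - 1).


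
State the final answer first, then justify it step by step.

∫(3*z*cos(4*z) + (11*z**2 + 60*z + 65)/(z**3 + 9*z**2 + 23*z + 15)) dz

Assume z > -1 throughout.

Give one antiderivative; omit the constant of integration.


The answer is 3*z*sin(4*z)/4 + 2*log(z + 1) + 4*log(z + 3) + 5*log(z + 5) + 3*cos(4*z)/16.
Step 1. Rewrite: now ∫(3*z*cos(4*z)) dz + ∫((11*z**2 + 60*z + 65)/(z**3 + 9*z**2 + 23*z + 15)) dz.
Step 2. Decompose ∫((11*z**2 + 60*z + 65)/(z**3 + 9*z**2 + 23*z + 15)) dz by partial fractions, (11*z**2 + 60*z + 65)/(z**3 + 9*z**2 + 23*z + 15) = 5/(z + 5) + 4/(z + 3) + 2/(z + 1): now ∫(3*z*cos(4*z)) dz + ∫(2/(z + 1)) dz + ∫(4/(z + 3)) dz + ∫(5/(z + 5)) dz.
Step 3. Evaluate the standard form [assuming z > -5]: now 5*log(z + 5) + ∫(3*z*cos(4*z)) dz + ∫(2/(z + 1)) dz + ∫(4/(z + 3)) dz.
Step 4. Evaluate the standard form [assuming z > -1]: now 2*log(z + 1) + 5*log(z + 5) + ∫(3*z*cos(4*z)) dz + ∫(4/(z + 3)) dz.
Step 5. Evaluate the standard form [assuming z > -3]: now 2*log(z + 1) + 4*log(z + 3) + 5*log(z + 5) + ∫(3*z*cos(4*z)) dz.
Step 6. Integrate ∫(3*z*cos(4*z)) dz by parts with u = z, dv = (3*cos(4*z)) dz, so v = 3*sin(4*z)/4: now 3*z*sin(4*z)/4 + 2*log(z + 1) + 4*log(z + 3) + 5*log(z + 5) + ∫(-3*sin(4*z)/4) dz.
Step 7. Evaluate the standard form: now 3*z*sin(4*z)/4 + 2*log(z + 1) + 4*log(z + 3) + 5*log(z + 5) + 3*cos(4*z)/16.
Answer: 3*z*sin(4*z)/4 + 2*log(z + 1) + 4*log(z + 3) + 5*log(z + 5) + 3*cos(4*z)/16.


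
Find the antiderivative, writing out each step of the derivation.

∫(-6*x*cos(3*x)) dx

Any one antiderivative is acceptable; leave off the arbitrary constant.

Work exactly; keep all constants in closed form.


Step 1. Integrate ∫(-6*x*cos(3*x)) dx by parts with u = x, dv = (-6*cos(3*x)) dx, so v = -2*sin(3*x): now -2*x*sin(3*x) + ∫(2*sin(3*x)) dx.
Step 2. Evaluate the standard form: now -2*x*sin(3*x) - 2*cos(3*x)/3.
Answer: -2*x*sin(3*x) - 2*cos(3*x)/3.


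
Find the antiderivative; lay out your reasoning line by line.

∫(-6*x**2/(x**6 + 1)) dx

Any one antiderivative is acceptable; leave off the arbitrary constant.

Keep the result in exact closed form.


Step 1. Substitute u = x**3, turning ∫(-6*x**2/(x**6 + 1)) dx into ∫(-2/(u**2 + 1)) du: now ∫(-2/(u**2 + 1)) du.
Step 2. Evaluate the standard form: now -2*atan(u).
Step 3. Substitute back u = x**3: now -2*atan(x**3).
Answer: -2*atan(x**3).


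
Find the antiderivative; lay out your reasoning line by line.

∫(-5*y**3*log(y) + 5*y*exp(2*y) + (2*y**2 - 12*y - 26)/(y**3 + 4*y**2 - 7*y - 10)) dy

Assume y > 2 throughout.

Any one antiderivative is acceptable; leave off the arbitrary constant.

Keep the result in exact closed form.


Step 1. Rewrite: now ∫(5*y*exp(2*y)) dy + ∫(-5*y**3*log(y)) dy + ∫((2*y**2 - 12*y - 26)/(y**3 + 4*y**2 - 7*y - 10)) dy.
Step 2. Integrate ∫(5*y*exp(2*y)) dy by parts with u = y, dv = (5*exp(2*y)) dy, so v = 5*exp(2*y)/2: now 5*y*exp(2*y)/2 + ∫(-5*y**3*log(y)) dy + ∫((2*y**2 - 12*y - 26)/(y**3 + 4*y**2 - 7*y - 10)) dy + ∫(-5*exp(2*y)/2) dy.
Step 3. Evaluate the standard form: now 5*y*exp(2*y)/2 - 5*exp(2*y)/4 + ∫(-5*y**3*log(y)) dy + ∫((2*y**2 - 12*y - 26)/(y**3 + 4*y**2 - 7*y - 10)) dy.
Step 4. Decompose ∫((2*y**2 - 12*y - 26)/(y**3 + 4*y**2 - 7*y - 10)) dy by partial fractions, (2*y**2 - 12*y - 26)/(y**3 + 4*y**2 - 7*y - 10) = 3/(y + 5) + 1/(y + 1) - 2/(y - 2): now 5*y*exp(2*y)/2 - 5*exp(2*y)/4 + ∫(-5*y**3*log(y)) dy + ∫(-2/(y - 2)) dy + ∫(1/(y + 1)) dy + ∫(3/(y + 5)) dy.
Step 5. Evaluate the standard form [assuming y > -5]: now 5*y*exp(2*y)/2 - 5*exp(2*y)/4 + 3*log(y + 5) + ∫(-5*y**3*log(y)) dy + ∫(-2/(y - 2)) dy + ∫(1/(y + 1)) dy.
Step 6. Evaluate the standard form [assuming y > 2]: now 5*y*exp(2*y)/2 - 5*exp(2*y)/4 - 2*log(y - 2) + 3*log(y + 5) + ∫(-5*y**3*log(y)) dy + ∫(1/(y + 1)) dy.
Step 7. Evaluate the standard form [assuming y > -1]: now 5*y*exp(2*y)/2 - 5*exp(2*y)/4 - 2*log(y - 2) + log(y + 1) + 3*log(y + 5) + ∫(-5*y**3*log(y)) dy.
Step 8. Integrate ∫(-5*y**3*log(y)) dy by parts with u = log(y), dv = (-5*y**3) dy, so v = -5*y**4/4 [assuming y > 0]: now -5*y**4*log(y)/4 + 5*y*exp(2*y)/2 - 5*exp(2*y)/4 - 2*log(y - 2) + log(y + 1) + 3*log(y + 5) + ∫(5*y**3/4) dy.
Step 9. Evaluate the standard form: now -5*y**4*log(y)/4 + 5*y**4/16 + 5*y*exp(2*y)/2 - 5*exp(2*y)/4 - 2*log(y - 2) + log(y + 1) + 3*log(y + 5).
Answer: -5*y**4*log(y)/4 + 5*y**4/16 + 5*y*exp(2*y)/2 - 5*exp(2*y)/4 - 2*log(y - 2) + log(y + 1) + 3*log(y + 5).


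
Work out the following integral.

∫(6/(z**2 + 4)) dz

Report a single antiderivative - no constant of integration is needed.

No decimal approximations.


Answer: 3*atan(z/2).


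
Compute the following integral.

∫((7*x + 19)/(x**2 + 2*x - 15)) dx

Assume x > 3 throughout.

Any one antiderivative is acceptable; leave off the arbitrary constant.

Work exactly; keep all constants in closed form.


Answer: 5*log(x - 3) + 2*log(x + 5).


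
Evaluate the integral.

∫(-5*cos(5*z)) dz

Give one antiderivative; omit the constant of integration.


Answer: -sin(5*z).


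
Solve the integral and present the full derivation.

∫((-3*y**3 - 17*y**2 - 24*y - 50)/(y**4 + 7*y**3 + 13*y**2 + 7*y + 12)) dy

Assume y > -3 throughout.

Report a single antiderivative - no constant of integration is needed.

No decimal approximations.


Step 1. Decompose ∫((-3*y**3 - 17*y**2 - 24*y - 50)/(y**4 + 7*y**3 + 13*y**2 + 7*y + 12)) dy by partial fractions, (-3*y**3 - 17*y**2 - 24*y - 50)/(y**4 + 7*y**3 + 13*y**2 + 7*y + 12) = -3/(y**2 + 1) + 2/(y + 4) - 5/(y + 3): now ∫(-5/(y + 3)) dy + ∫(2/(y + 4)) dy + ∫(-3/(y**2 + 1)) dy.
Step 2. Evaluate the standard form [assuming y > -4]: now 2*log(y + 4) + ∫(-5/(y + 3)) dy + ∫(-3/(y**2 + 1)) dy.
Step 3. Evaluate the standard form [assuming y > -3]: now -5*log(y + 3) + 2*log(y + 4) + ∫(-3/(y**2 + 1)) dy.
Step 4. Evaluate the standard form: now -5*log(y + 3) + 2*log(y + 4) - 3*atan(y).
Answer: -5*log(y + 3) + 2*log(y + 4) - 3*atan(y).


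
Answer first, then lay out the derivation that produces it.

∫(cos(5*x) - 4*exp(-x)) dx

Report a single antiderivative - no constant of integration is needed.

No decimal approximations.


The answer is sin(5*x)/5 + 4*exp(-x).
Step 1. Rewrite: now ∫(-4*exp(-x)) dx + ∫(cos(5*x)) dx.
Step 2. Evaluate the standard form: now ∫(cos(5*x)) dx + 4*exp(-x).
Step 3. Evaluate the standard form: now sin(5*x)/5 + 4*exp(-x).
Answer: sin(5*x)/5 + 4*exp(-x).


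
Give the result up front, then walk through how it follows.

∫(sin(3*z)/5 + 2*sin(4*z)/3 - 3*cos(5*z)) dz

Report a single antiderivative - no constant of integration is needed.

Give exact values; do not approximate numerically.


The answer is -3*sin(5*z)/5 - cos(3*z)/15 - cos(4*z)/6.
Step 1. Rewrite: now ∫(sin(3*z)/5) dz + ∫(2*sin(4*z)/3) dz + ∫(-3*cos(5*z)) dz.
Step 2. Evaluate the standard form: now -cos(3*z)/15 + ∫(2*sin(4*z)/3) dz + ∫(-3*cos(5*z)) dz.
Step 3. Evaluate the standard form: now -3*sin(5*z)/5 - cos(3*z)/15 + ∫(2*sin(4*z)/3) dz.
Step 4. Evaluate the standard form: now -3*sin(5*z)/5 - cos(3*z)/15 - cos(4*z)/6.
Answer: -3*sin(5*z)/5 - cos(3*z)/15 - cos(4*z)/6.


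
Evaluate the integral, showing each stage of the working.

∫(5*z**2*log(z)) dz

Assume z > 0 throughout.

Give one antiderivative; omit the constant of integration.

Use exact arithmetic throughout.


Step 1. Integrate ∫(5*z**2*log(z)) dz by parts with u = log(z), dv = (5*z**2) dz, so v = 5*z**3/3 [assuming z > 0]: now 5*z**3*log(z)/3 + ∫(-5*z**2/3) dz.
Step 2. Evaluate the standard form: now 5*z**3*log(z)/3 - 5*z**3/9.
Answer: 5*z**3*log(z)/3 - 5*z**3/9.


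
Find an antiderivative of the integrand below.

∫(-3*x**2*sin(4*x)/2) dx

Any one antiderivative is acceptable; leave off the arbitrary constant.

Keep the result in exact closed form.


Answer: 3*x**2*cos(4*x)/8 - 3*x*sin(4*x)/16 - 3*cos(4*x)/64.


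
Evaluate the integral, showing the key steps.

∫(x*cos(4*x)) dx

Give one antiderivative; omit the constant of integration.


Step 1. Integrate ∫(x*cos(4*x)) dx by parts with u = x, dv = (cos(4*x)) dx, so v = sin(4*x)/4: now x*sin(4*x)/4 + ∫(-sin(4*x)/4) dx.
Step 2. Evaluate the standard form: now x*sin(4*x)/4 + cos(4*x)/16.
Answer: x*sin(4*x)/4 + cos(4*x)/16.


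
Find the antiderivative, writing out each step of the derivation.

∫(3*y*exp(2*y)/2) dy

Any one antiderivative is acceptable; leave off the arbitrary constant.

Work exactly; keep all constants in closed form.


Step 1. Integrate ∫(3*y*exp(2*y)/2) dy by parts with u = y, dv = (3*exp(2*y)/2) dy, so v = 3*exp(2*y)/4: now 3*y*exp(2*y)/4 + ∫(-3*exp(2*y)/4) dy.
Step 2. Evaluate the standard form: now 3*y*exp(2*y)/4 - 3*exp(2*y)/8.
Answer: 3*y*exp(2*y)/4 - 3*exp(2*y)/8.


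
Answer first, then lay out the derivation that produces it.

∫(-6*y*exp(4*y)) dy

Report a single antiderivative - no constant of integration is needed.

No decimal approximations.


The answer is -3*y*exp(4*y)/2 + 3*exp(4*y)/8.
Step 1. Integrate ∫(-6*y*exp(4*y)) dy by parts with u = y, dv = (-6*exp(4*y)) dy, so v = -3*exp(4*y)/2: now -3*y*exp(4*y)/2 + ∫(3*exp(4*y)/2) dy.
Step 2. Evaluate the standard form: now -3*y*exp(4*y)/2 + 3*exp(4*y)/8.
Answer: -3*y*exp(4*y)/2 + 3*exp(4*y)/8.


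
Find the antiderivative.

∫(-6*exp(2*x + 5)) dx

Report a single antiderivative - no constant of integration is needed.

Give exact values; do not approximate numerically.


Answer: -3*exp(2*x + 5).


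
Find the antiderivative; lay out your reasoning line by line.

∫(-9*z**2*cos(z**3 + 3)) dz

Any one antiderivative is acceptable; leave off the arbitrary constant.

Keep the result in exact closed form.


Step 1. Substitute u = z**3 + 3, turning ∫(-9*z**2*cos(z**3 + 3)) dz into ∫(-3*cos(u)) du: now ∫(-3*cos(u)) du.
Step 2. Evaluate the standard form: now -3*sin(u).
Step 3. Substitute back u = z**3 + 3: now -3*sin(z**3 + 3).
Answer: -3*sin(z**3 + 3).


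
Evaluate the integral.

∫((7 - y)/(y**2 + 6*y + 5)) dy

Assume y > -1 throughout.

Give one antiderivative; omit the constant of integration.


Answer: 2*log(y + 1) - 3*log(y + 5).


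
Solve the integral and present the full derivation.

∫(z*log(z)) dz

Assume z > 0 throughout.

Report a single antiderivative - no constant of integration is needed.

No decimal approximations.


Step 1. Integrate ∫(z*log(z)) dz by parts with u = log(z), dv = (z) dz, so v = z**2/2 [assuming z > 0]: now z**2*log(z)/2 + ∫(-z/2) dz.
Step 2. Evaluate the standard form: now z**2*log(z)/2 - z**2/4.
Answer: z**2*log(z)/2 - z**2/4.


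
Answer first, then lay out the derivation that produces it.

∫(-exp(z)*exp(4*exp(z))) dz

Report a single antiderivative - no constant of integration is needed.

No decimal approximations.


The answer is -exp(4*exp(z))/4.
Step 1. Substitute u = exp(z), turning ∫(-exp(z)*exp(4*exp(z))) dz into ∫(-exp(4*u)) du: now ∫(-exp(4*u)) du.
Step 2. Evaluate the standard form: now -exp(4*u)/4.
Step 3. Substitute back u = exp(z): now -exp(4*exp(z))/4.
Answer: -exp(4*exp(z))/4.


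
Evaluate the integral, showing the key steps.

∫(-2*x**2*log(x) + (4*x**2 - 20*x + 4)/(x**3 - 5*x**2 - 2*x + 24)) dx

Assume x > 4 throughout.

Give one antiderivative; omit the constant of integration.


Step 1. Rewrite: now ∫(-2*x**2*log(x)) dx + ∫((4*x**2 - 20*x + 4)/(x**3 - 5*x**2 - 2*x + 24)) dx.
Step 2. Integrate ∫(-2*x**2*log(x)) dx by parts with u = log(x), dv = (-2*x**2) dx, so v = -2*x**3/3 [assuming x > 0]: now -2*x**3*log(x)/3 + ∫(2*x**2/3) dx + ∫((4*x**2 - 20*x + 4)/(x**3 - 5*x**2 - 2*x + 24)) dx.
Step 3. Evaluate the standard form: now -2*x**3*log(x)/3 + 2*x**3/9 + ∫((4*x**2 - 20*x + 4)/(x**3 - 5*x**2 - 2*x + 24)) dx.
Step 4. Decompose ∫((4*x**2 - 20*x + 4)/(x**3 - 5*x**2 - 2*x + 24)) dx by partial fractions, (4*x**2 - 20*x + 4)/(x**3 - 5*x**2 - 2*x + 24) = 2/(x + 2) + 4/(x - 3) - 2/(x - 4): now -2*x**3*log(x)/3 + 2*x**3/9 + ∫(-2/(x - 4)) dx + ∫(4/(x - 3)) dx + ∫(2/(x + 2)) dx.
Step 5. Evaluate the standard form [assuming x > -2]: now -2*x**3*log(x)/3 + 2*x**3/9 + 2*log(x + 2) + ∫(-2/(x - 4)) dx + ∫(4/(x - 3)) dx.
Step 6. Evaluate the standard form [assuming x > 3]: now -2*x**3*log(x)/3 + 2*x**3/9 + 4*log(x - 3) + 2*log(x + 2) + ∫(-2/(x - 4)) dx.
Step 7. Evaluate the standard form [assuming x > 4]: now -2*x**3*log(x)/3 + 2*x**3/9 - 2*log(x - 4) + 4*log(x - 3) + 2*log(x + 2).
Answer: -2*x**3*log(x)/3 + 2*x**3/9 - 2*log(x - 4) + 4*log(x - 3) + 2*log(x + 2).


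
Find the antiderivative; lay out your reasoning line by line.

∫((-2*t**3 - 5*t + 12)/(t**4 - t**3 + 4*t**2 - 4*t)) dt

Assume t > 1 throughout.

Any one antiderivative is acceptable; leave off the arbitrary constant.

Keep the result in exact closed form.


Step 1. Decompose ∫((-2*t**3 - 5*t + 12)/(t**4 - t**3 + 4*t**2 - 4*t)) dt by partial fractions, (-2*t**3 - 5*t + 12)/(t**4 - t**3 + 4*t**2 - 4*t) = -3/(t**2 + 4) + 1/(t - 1) - 3/t: now ∫(-3/t) dt + ∫(1/(t - 1)) dt + ∫(-3/(t**2 + 4)) dt.
Step 2. Evaluate the standard form [assuming t > 0]: now -3*log(t) + ∫(1/(t - 1)) dt + ∫(-3/(t**2 + 4)) dt.
Step 3. Evaluate the standard form [assuming t > 1]: now -3*log(t) + log(t - 1) + ∫(-3/(t**2 + 4)) dt.
Step 4. Evaluate the standard form: now -3*log(t) + log(t - 1) - 3*atan(t/2)/2.
Answer: -3*log(t) + log(t - 1) - 3*atan(t/2)/2.
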